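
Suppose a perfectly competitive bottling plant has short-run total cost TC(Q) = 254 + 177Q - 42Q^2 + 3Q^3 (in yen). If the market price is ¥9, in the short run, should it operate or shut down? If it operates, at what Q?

Shut down

Strip out fixed cost: VC = 177Q - 42Q^2 + 3Q^3. Then AVC = 177 - 42Q + 3Q^2 and MC = 177 - 84Q + 9Q^2.
The AVC parabola has its vertex at Q = 42/6 = 7, where AVC = 177 - 42·7 + 3·7^2 = ¥30.
Since P = ¥9 < min AVC = ¥30, price fails to cover variable cost at any output.
Best response: produce nothing and absorb the ¥254 fixed cost.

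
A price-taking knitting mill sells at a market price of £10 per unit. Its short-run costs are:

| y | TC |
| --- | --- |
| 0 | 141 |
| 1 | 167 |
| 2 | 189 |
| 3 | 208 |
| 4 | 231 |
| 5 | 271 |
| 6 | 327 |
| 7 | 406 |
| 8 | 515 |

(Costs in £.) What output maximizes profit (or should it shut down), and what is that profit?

y = 0 (shut down); profit = -£141

Profit at each row (π = 10y − TC): y=0: -141; y=1: -157; y=2: -169; y=3: -178; y=4: -191; y=5: -221; y=6: -267; y=7: -336; y=8: -435.
Profit is highest at y = 0. Equivalently, the lowest AVC in the table is 67/3 ≈ £22.33 at y = 3, and P = £10 falls below it — price never covers variable cost, so the firm shuts down and loses only its fixed cost.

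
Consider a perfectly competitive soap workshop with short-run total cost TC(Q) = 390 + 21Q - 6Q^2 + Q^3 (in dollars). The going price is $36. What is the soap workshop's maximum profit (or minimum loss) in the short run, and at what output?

AVC = 21 - 6Q + Q^2 has its minimum $12 at Q = 3; price $36 clears that bar, so the firm operates.
With MC = 21 - 12Q + 3Q^2, P = MC on the upward-sloping part at Q* = 5.
TR = 36·5 = 180. TC = 390 + 80 = 470. Profit = 180 − 470 = -$290.
Shutting down would mean losing the fixed cost of $390, so operating at a loss of $290 is better by $100.

Profit = -$290 at Q = 5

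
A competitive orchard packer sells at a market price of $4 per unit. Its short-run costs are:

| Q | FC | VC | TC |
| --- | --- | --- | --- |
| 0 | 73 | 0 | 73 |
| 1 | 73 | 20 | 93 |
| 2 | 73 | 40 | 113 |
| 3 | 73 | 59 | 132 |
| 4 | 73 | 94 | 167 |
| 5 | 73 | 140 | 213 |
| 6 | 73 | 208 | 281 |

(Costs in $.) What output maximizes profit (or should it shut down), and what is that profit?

Q = 0 (shut down); profit = -$73

Compute π = P·Q − TC at each output: Q=0: -73; Q=1: -89; Q=2: -105; Q=3: -120; Q=4: -151; Q=5: -193; Q=6: -257.
Profit is highest at Q = 0. Equivalently, the lowest AVC in the table is 59/3 ≈ $19.67 at Q = 3, and P = $4 falls below it — price never covers variable cost, so the firm shuts down and loses only its fixed cost.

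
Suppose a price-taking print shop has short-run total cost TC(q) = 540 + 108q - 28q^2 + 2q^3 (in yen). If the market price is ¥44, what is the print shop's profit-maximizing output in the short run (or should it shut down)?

Produce at q = 8

From TC, MC = TC'(q) = 108 - 56q + 6q^2 and AVC = VC/q = 108 - 28q + 2q^2.
AVC hits its minimum where MC = AVC, at q = 7, giving min AVC = 108 - 28·7 + 2·7^2 = ¥10.
Because ¥44 ≥ ¥10, revenue can cover variable cost; the firm operates.
Set P = MC: 44 = 108 - 56q + 6q^2 → 64 - 56q + 6q^2 = 0. The roots are q = 4/3 and q = 8; the profit-maximizing output is on the rising part of MC, so q* = 8.
Check: AVC at q = 8 is ¥12 ≤ P, so revenue covers variable cost.
Profit = P·q − TC = 44·8 − 636 = -¥284, a loss, but smaller than the ¥540 fixed cost the firm would lose by shutting down.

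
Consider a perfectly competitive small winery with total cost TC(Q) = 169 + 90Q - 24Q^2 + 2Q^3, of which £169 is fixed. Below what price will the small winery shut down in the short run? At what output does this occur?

£18 per unit, at Q = 6

The shutdown price is the minimum of AVC. VC = 90Q - 24Q^2 + 2Q^3, so AVC = 90 - 24Q + 2Q^2.
At the minimum of AVC, MC = AVC. MC = 90 - 48Q + 6Q^2; setting MC = AVC gives 4Q^2 - 24Q = 0, so Q = 6. min AVC = 18.
For P < £18 the firm produces nothing.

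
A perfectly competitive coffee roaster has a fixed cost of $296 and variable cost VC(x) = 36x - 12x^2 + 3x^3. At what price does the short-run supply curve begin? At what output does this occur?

Short-run supply begins at min AVC. From VC = 36x - 12x^2 + 3x^3, AVC = 36 - 12x + 3x^2.
At the minimum of AVC, MC = AVC. MC = 36 - 24x + 9x^2; setting MC = AVC gives 6x^2 - 12x = 0, so x = 2. min AVC = 24.
So the shutdown price is $24.

$24 per unit, at x = 2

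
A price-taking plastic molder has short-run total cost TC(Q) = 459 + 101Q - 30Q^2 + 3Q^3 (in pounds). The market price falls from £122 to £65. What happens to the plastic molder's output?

Output falls from 7 to 6

AVC = 101 - 30Q + 3Q^2, minimized at Q = 5 where min AVC = £26. MC = 101 - 60Q + 9Q^2.
At P = £122 ≥ min AVC, set P = MC on the rising branch: Q = 7.
At P = £65 ≥ min AVC, set P = MC: Q = 6. The firm stays open but cuts output.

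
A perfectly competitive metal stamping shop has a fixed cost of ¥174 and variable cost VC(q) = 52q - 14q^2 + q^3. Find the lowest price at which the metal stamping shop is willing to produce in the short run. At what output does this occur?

The shutdown price is the minimum of AVC. VC = 52q - 14q^2 + q^3, so AVC = 52 - 14q + q^2.
dAVC/dq = -14 + 2q = 0 gives q = 7. min AVC = 52 - 14·7 + 7^2 = 3.
For P < ¥3 the firm produces nothing.

¥3 per unit, at q = 7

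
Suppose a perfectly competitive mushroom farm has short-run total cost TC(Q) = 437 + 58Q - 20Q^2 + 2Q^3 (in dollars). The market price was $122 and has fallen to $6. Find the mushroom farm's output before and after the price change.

Output falls from 8 to 0 (the firm shuts down)

AVC = 58 - 20Q + 2Q^2, minimized at Q = 5 where min AVC = $8. MC = 58 - 40Q + 6Q^2.
With P = $122 above the shutdown price, P = MC gives Q = 8.
At P = $6 < min AVC = $8, price no longer covers variable cost at any output, so the firm shuts down: Q = 0.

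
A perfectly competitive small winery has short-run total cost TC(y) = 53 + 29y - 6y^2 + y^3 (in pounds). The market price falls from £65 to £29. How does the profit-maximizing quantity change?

MC = 29 - 12y + 3y^2; the shutdown threshold is min AVC = £20 (at y = 3).
With P = £65 above the shutdown price, P = MC gives y = 6.
At P = £29 ≥ min AVC, set P = MC: y = 4. The firm stays open but cuts output.

Output falls from 6 to 4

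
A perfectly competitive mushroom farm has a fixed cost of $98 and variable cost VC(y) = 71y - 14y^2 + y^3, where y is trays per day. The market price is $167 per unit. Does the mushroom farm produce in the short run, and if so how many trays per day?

From TC, MC = TC'(y) = 71 - 28y + 3y^2 and AVC = VC/y = 71 - 14y + y^2.
The AVC parabola has its vertex at y = 14/2 = 7, where AVC = 71 - 14·7 + 7^2 = $22.
Since P = $167 ≥ min AVC = $22, price covers variable cost and the firm should produce.
Solving P = MC: -96 - 28y + 3y^2 = 0 ⇒ y = -8/3 or 12. On the upward-sloping branch, y* = 12.
Check: AVC at y = 12 is $47 ≤ P, so revenue covers variable cost.
Profit = P·y − TC = 167·12 − 662 = $1342.

Produce at y = 12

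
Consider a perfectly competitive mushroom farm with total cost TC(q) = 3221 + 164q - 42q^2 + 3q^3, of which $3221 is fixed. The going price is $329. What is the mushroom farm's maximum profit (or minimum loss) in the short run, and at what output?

Profit = -$317 at q = 11

AVC = 164 - 42q + 3q^2; min AVC = $17 at q = 7. Since P = $329 ≥ min AVC, the firm produces.
MC = 164 - 84q + 9q^2. Setting P = MC and taking the root on the rising branch gives q* = 11.
TR = 329·11 = 3619. TC = 3221 + 715 = 3936. Profit = 3619 − 3936 = -$317.
That loss of $317 beats the $3221 the firm would lose by shutting down; producing recovers $2904 of fixed cost.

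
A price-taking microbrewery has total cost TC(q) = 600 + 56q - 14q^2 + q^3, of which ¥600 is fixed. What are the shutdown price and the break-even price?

Shutdown price = ¥7; break-even price = ¥76

Shutdown price = min AVC. AVC = 56 - 14q + q^2, with vertex at q = 7 and minimum ¥7.
ATC = 600/q + 56 - 14q + q^2. Setting dATC/dq = −600/q^2 − 14 + 2q = 0 gives q = 10 (since 2·10^3 − 14·10^2 = 600).
min ATC = 600/10 + 56 − 14·10 + 10^2 = ¥76. That is the break-even price.
Between these two prices the firm operates at a loss; above ¥76 it earns a profit.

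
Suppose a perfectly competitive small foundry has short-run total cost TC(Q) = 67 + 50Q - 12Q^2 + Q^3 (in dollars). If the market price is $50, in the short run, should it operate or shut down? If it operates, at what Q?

Strip out fixed cost: VC = 50Q - 12Q^2 + Q^3. Then AVC = 50 - 12Q + Q^2 and MC = 50 - 24Q + 3Q^2.
The AVC parabola has its vertex at Q = 12/2 = 6, where AVC = 50 - 12·6 + 6^2 = $14.
Since P = $50 ≥ min AVC = $14, price covers variable cost and the firm should produce.
Solving P = MC: -24Q + 3Q^2 = 0 ⇒ Q = 0 or 8. On the upward-sloping branch, Q* = 8.
Check: AVC at Q = 8 is $18 ≤ P, so revenue covers variable cost.
Profit = P·Q − TC = 50·8 − 211 = $189.

Produce at Q = 8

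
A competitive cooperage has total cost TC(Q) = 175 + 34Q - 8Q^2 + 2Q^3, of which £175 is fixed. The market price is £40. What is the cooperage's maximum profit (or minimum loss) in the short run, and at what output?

Profit = -£139 at Q = 3

AVC = 34 - 8Q + 2Q^2; min AVC = £26 at Q = 2. Since P = £40 ≥ min AVC, the firm produces.
MC = 34 - 16Q + 6Q^2. Setting P = MC and taking the root on the rising branch gives Q* = 3.
TR = 40·3 = 120. TC = 175 + 84 = 259. Profit = 120 − 259 = -£139.
By producing, the firm covers all variable cost plus £36 of fixed cost; shutting down would lose the full £175.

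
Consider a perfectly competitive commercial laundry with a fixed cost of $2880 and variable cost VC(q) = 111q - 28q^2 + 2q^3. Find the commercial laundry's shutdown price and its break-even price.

Shutdown price = $13; break-even price = $303

AVC = 111 - 28q + 2q^2; minimized at q = 7, giving min AVC = $13. That is the shutdown price.
ATC = 2880/q + 111 - 28q + 2q^2. Setting dATC/dq = −2880/q^2 − 28 + 4q = 0 gives q = 12 (since 4·12^3 − 28·12^2 = 2880).
min ATC = 2880/12 + 111 − 28·12 + 2·12^2 = $303. That is the break-even price.
Between these two prices the firm operates at a loss; above $303 it earns a profit.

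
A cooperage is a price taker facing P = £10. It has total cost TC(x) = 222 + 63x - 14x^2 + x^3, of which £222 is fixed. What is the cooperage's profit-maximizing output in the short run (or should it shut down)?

Shut down

Strip out fixed cost: VC = 63x - 14x^2 + x^3. Then AVC = 63 - 14x + x^2 and MC = 63 - 28x + 3x^2.
AVC is minimized where dAVC/dx = -14 + 2x = 0, at x = 7; min AVC = 63 - 14·7 + 7^2 = £14.
P = £10 lies below min AVC = £14; no output level covers variable cost.
The firm minimizes its loss by shutting down and losing only its fixed cost of £222.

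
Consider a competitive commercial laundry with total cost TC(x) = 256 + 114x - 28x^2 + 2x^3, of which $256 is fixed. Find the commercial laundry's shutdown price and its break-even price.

Shutdown price = min AVC. AVC = 114 - 28x + 2x^2, with vertex at x = 7 and minimum $16.
ATC = 256/x + 114 - 28x + 2x^2. Setting dATC/dx = −256/x^2 − 28 + 4x = 0 gives x = 8 (since 4·8^3 − 28·8^2 = 256).
min ATC = 256/8 + 114 − 28·8 + 2·8^2 = $50. That is the break-even price.
For $16 ≤ P < $50 the firm produces at a loss; below $16 it shuts down.

Shutdown price = $16; break-even price = $50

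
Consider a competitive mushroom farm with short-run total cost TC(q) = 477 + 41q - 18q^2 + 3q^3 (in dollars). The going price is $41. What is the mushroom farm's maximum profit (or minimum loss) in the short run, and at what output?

Profit = -$381 at q = 4

AVC = 41 - 18q + 3q^2 has its minimum $14 at q = 3; price $41 clears that bar, so the firm operates.
With MC = 41 - 36q + 9q^2, P = MC on the upward-sloping part at q* = 4.
TR = 41·4 = 164. TC = 477 + 68 = 545. Profit = 164 − 545 = -$381.
Shutting down would mean losing the fixed cost of $477, so operating at a loss of $381 is better by $96.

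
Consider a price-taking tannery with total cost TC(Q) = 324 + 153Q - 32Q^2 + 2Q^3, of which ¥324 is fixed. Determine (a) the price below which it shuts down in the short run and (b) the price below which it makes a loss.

Shutdown price = ¥25; break-even price = ¥63

Shutdown price = min AVC. AVC = 153 - 32Q + 2Q^2, with vertex at Q = 8 and minimum ¥25.
ATC = 324/Q + 153 - 32Q + 2Q^2. Setting dATC/dQ = −324/Q^2 − 32 + 4Q = 0 gives Q = 9 (since 4·9^3 − 32·9^2 = 324).
min ATC = 324/9 + 153 − 32·9 + 2·9^2 = ¥63. That is the break-even price.
Between these two prices the firm operates at a loss; above ¥63 it earns a profit.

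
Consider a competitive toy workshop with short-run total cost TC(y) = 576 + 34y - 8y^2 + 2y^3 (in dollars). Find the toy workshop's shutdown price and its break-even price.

Shutdown price = $26; break-even price = $154

AVC = 34 - 8y + 2y^2; minimized at y = 2, giving min AVC = $26. That is the shutdown price.
ATC = 576/y + 34 - 8y + 2y^2. Setting dATC/dy = −576/y^2 − 8 + 4y = 0 gives y = 6 (since 4·6^3 − 8·6^2 = 576).
min ATC = 576/6 + 34 − 8·6 + 2·6^2 = $154. That is the break-even price.
Between these two prices the firm operates at a loss; above $154 it earns a profit.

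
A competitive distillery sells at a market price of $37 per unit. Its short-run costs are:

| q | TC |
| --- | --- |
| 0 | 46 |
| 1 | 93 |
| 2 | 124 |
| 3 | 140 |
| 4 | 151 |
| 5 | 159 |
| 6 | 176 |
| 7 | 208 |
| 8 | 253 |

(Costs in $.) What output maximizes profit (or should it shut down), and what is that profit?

q = 7; profit = $51

Tabulate TR − TC: q=0: -46; q=1: -56; q=2: -50; q=3: -29; q=4: -3; q=5: 26; q=6: 46; q=7: 51; q=8: 43.
Profit is maximized at q = 7. AVC there is 162/7 = $23.14 ≤ P, so producing beats shutting down (which would give -$46).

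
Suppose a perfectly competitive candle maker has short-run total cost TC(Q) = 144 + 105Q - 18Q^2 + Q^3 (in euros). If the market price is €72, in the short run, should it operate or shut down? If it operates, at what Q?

Produce at Q = 11

From TC, MC = TC'(Q) = 105 - 36Q + 3Q^2 and AVC = VC/Q = 105 - 18Q + Q^2.
The AVC parabola has its vertex at Q = 18/2 = 9, where AVC = 105 - 18·9 + 9^2 = €24.
Since P = €72 ≥ min AVC = €24, price covers variable cost and the firm should produce.
Solving P = MC: 33 - 36Q + 3Q^2 = 0 ⇒ Q = 1 or 11. On the upward-sloping branch, Q* = 11.
Check: AVC at Q = 11 is €28 ≤ P, so revenue covers variable cost.
Profit = P·Q − TC = 72·11 − 452 = €340.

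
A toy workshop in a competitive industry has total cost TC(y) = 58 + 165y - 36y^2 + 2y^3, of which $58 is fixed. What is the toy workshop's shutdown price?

$3 per unit

Short-run supply begins at min AVC. From VC = 165y - 36y^2 + 2y^3, AVC = 165 - 36y + 2y^2.
At the minimum of AVC, MC = AVC. MC = 165 - 72y + 6y^2; setting MC = AVC gives 4y^2 - 36y = 0, so y = 9. min AVC = 3.
So the shutdown price is $3.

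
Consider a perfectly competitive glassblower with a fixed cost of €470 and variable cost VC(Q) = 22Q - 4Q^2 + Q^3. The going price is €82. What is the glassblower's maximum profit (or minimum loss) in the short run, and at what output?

Profit = -€182 at Q = 6

AVC = 22 - 4Q + Q^2 has its minimum €18 at Q = 2; price €82 clears that bar, so the firm operates.
With MC = 22 - 8Q + 3Q^2, P = MC on the upward-sloping part at Q* = 6.
TR = 82·6 = 492. TC = 470 + 204 = 674. Profit = 492 − 674 = -€182.
That loss of €182 beats the €470 the firm would lose by shutting down; producing recovers €288 of fixed cost.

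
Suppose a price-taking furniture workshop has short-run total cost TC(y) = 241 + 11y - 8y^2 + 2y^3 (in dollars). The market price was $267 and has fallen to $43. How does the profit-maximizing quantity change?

Output falls from 8 to 4

MC = 11 - 16y + 6y^2; the shutdown threshold is min AVC = $3 (at y = 2).
At P = $267 ≥ min AVC, set P = MC on the rising branch: y = 8.
At P = $43 ≥ min AVC, set P = MC: y = 4. The firm stays open but cuts output.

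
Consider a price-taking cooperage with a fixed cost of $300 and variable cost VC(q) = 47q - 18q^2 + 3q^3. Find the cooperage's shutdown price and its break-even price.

Shutdown price = $20; break-even price = $92

Shutdown price = min AVC. AVC = 47 - 18q + 3q^2, with vertex at q = 3 and minimum $20.
ATC = 300/q + 47 - 18q + 3q^2. Setting dATC/dq = −300/q^2 − 18 + 6q = 0 gives q = 5 (since 6·5^3 − 18·5^2 = 300).
min ATC = 300/5 + 47 − 18·5 + 3·5^2 = $92. That is the break-even price.
Between these two prices the firm operates at a loss; above $92 it earns a profit.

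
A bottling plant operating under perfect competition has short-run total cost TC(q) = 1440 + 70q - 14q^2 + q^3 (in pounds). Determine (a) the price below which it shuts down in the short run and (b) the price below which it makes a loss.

Shutdown price = £21; break-even price = £166

Shutdown price = min AVC. AVC = 70 - 14q + q^2, with vertex at q = 7 and minimum £21.
ATC = 1440/q + 70 - 14q + q^2. Setting dATC/dq = −1440/q^2 − 14 + 2q = 0 gives q = 12 (since 2·12^3 − 14·12^2 = 1440).
min ATC = 1440/12 + 70 − 14·12 + 12^2 = £166. That is the break-even price.
For £21 ≤ P < £166 the firm produces at a loss; below £21 it shuts down.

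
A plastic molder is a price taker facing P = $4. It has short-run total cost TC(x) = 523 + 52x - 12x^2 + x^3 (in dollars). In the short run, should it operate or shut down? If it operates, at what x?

Shut down

Strip out fixed cost: VC = 52x - 12x^2 + x^3. Then AVC = 52 - 12x + x^2 and MC = 52 - 24x + 3x^2.
AVC is minimized where dAVC/dx = -12 + 2x = 0, at x = 6; min AVC = 52 - 12·6 + 6^2 = $16.
Since P = $4 < min AVC = $16, price fails to cover variable cost at any output.
The firm minimizes its loss by shutting down and losing only its fixed cost of $523.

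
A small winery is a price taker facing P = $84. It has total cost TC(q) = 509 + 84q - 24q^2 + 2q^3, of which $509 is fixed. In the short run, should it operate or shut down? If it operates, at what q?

Variable cost is VC = 84q - 24q^2 + 2q^3, so AVC = VC/q = 84 - 24q + 2q^2 and MC = dTC/dq = 84 - 48q + 6q^2.
AVC hits its minimum where MC = AVC, at q = 6, giving min AVC = 84 - 24·6 + 2·6^2 = $12.
Since P = $84 ≥ min AVC = $12, price covers variable cost and the firm should produce.
Set P = MC: 84 = 84 - 48q + 6q^2 → -48q + 6q^2 = 0. The roots are q = 0 and q = 8; the profit-maximizing output is on the rising part of MC, so q* = 8.
Check: AVC at q = 8 is $20 ≤ P, so revenue covers variable cost.
Profit = P·q − TC = 84·8 − 669 = $3.

Produce at q = 8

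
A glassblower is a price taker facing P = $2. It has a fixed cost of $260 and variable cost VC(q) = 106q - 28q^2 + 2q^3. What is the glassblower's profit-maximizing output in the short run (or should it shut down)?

Strip out fixed cost: VC = 106q - 28q^2 + 2q^3. Then AVC = 106 - 28q + 2q^2 and MC = 106 - 56q + 6q^2.
AVC is minimized where dAVC/dq = -28 + 4q = 0, at q = 7; min AVC = 106 - 28·7 + 2·7^2 = $8.
P = $2 lies below min AVC = $8; no output level covers variable cost.
Best response: produce nothing and absorb the $260 fixed cost.

Shut down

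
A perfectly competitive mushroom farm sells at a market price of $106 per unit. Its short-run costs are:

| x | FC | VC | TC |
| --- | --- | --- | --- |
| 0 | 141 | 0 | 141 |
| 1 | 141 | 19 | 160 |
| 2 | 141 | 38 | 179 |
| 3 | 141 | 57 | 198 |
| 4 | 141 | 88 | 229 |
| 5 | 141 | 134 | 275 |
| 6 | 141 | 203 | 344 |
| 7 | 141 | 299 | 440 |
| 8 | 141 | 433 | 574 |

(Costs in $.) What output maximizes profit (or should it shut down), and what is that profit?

x = 7; profit = $302

Compute π = P·x − TC at each output: x=0: -141; x=1: -54; x=2: 33; x=3: 120; x=4: 195; x=5: 255; x=6: 292; x=7: 302; x=8: 274.
Profit is maximized at x = 7. AVC there is 299/7 = $42.71 ≤ P, so producing beats shutting down (which would give -$141).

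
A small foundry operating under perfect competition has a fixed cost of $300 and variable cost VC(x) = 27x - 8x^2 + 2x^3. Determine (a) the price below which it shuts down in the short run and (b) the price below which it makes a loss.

Shutdown price = $19; break-even price = $97

AVC = 27 - 8x + 2x^2; minimized at x = 2, giving min AVC = $19. That is the shutdown price.
ATC = 300/x + 27 - 8x + 2x^2. Setting dATC/dx = −300/x^2 − 8 + 4x = 0 gives x = 5 (since 4·5^3 − 8·5^2 = 300).
min ATC = 300/5 + 27 − 8·5 + 2·5^2 = $97. That is the break-even price.
For $19 ≤ P < $97 the firm produces at a loss; below $19 it shuts down.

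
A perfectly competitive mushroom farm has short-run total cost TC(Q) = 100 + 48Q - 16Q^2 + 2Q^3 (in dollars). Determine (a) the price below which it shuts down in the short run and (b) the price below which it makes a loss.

Shutdown price = $16; break-even price = $38

Shutdown price = min AVC. AVC = 48 - 16Q + 2Q^2, with vertex at Q = 4 and minimum $16.
ATC = 100/Q + 48 - 16Q + 2Q^2. Setting dATC/dQ = −100/Q^2 − 16 + 4Q = 0 gives Q = 5 (since 4·5^3 − 16·5^2 = 100).
min ATC = 100/5 + 48 − 16·5 + 2·5^2 = $38. That is the break-even price.
For $16 ≤ P < $38 the firm produces at a loss; below $16 it shuts down.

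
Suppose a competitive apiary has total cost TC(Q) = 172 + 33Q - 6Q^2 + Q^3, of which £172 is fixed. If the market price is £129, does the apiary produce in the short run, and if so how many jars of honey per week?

Produce at Q = 8

Variable cost is VC = 33Q - 6Q^2 + Q^3, so AVC = VC/Q = 33 - 6Q + Q^2 and MC = dTC/dQ = 33 - 12Q + 3Q^2.
AVC is minimized where dAVC/dQ = -6 + 2Q = 0, at Q = 3; min AVC = 33 - 6·3 + 3^2 = £24.
Because £129 ≥ £24, revenue can cover variable cost; the firm operates.
P = MC gives -96 - 12Q + 3Q^2 = 0, with roots -4 and 8. Take the larger (rising MC): Q* = 8.
Check: AVC at Q = 8 is £49 ≤ P, so revenue covers variable cost.
Profit = P·Q − TC = 129·8 − 564 = £468.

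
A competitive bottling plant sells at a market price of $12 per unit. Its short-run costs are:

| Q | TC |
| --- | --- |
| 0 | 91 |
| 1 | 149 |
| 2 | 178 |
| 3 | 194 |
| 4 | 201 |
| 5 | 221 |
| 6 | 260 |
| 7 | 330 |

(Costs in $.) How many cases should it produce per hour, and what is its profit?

Q = 0 (shut down); profit = -$91

Compute π = P·Q − TC at each output: Q=0: -91; Q=1: -137; Q=2: -154; Q=3: -158; Q=4: -153; Q=5: -161; Q=6: -188; Q=7: -246.
Profit is highest at Q = 0. Equivalently, the lowest AVC in the table is 130/5 ≈ $26 at Q = 5, and P = $12 falls below it — price never covers variable cost, so the firm shuts down and loses only its fixed cost.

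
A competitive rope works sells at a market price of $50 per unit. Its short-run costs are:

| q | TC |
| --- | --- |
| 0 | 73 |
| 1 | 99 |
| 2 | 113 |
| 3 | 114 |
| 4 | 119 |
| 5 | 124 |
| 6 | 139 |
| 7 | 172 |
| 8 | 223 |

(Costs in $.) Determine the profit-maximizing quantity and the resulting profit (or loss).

Compute π = P·q − TC at each output: q=0: -73; q=1: -49; q=2: -13; q=3: 36; q=4: 81; q=5: 126; q=6: 161; q=7: 178; q=8: 177.
Profit is maximized at q = 7. AVC there is 99/7 = $14.14 ≤ P, so producing beats shutting down (which would give -$73).

q = 7; profit = $178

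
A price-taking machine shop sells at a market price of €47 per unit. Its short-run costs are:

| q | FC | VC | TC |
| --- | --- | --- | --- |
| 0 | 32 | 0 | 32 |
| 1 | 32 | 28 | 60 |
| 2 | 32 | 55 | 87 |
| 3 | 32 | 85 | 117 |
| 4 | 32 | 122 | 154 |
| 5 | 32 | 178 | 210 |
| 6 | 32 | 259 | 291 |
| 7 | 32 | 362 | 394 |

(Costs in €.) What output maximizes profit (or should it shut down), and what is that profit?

Profit at each row (π = 47q − TC): q=0: -32; q=1: -13; q=2: 7; q=3: 24; q=4: 34; q=5: 25; q=6: -9; q=7: -65.
Profit is maximized at q = 4. AVC there is 122/4 = €30.50 ≤ P, so producing beats shutting down (which would give -€32).

q = 4; profit = €34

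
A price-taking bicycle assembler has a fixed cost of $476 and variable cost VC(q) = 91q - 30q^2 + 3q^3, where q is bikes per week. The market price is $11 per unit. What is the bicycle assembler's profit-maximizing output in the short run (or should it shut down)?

Variable cost is VC = 91q - 30q^2 + 3q^3, so AVC = VC/q = 91 - 30q + 3q^2 and MC = dTC/dq = 91 - 60q + 9q^2.
AVC hits its minimum where MC = AVC, at q = 5, giving min AVC = 91 - 30·5 + 3·5^2 = $16.
Since P = $11 < min AVC = $16, price fails to cover variable cost at any output.
Shutting down limits the loss to fixed cost, $476.

Shut down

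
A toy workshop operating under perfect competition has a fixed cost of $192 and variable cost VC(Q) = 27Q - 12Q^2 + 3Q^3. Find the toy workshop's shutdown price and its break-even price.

AVC = 27 - 12Q + 3Q^2; minimized at Q = 2, giving min AVC = $15. That is the shutdown price.
ATC = 192/Q + 27 - 12Q + 3Q^2. Setting dATC/dQ = −192/Q^2 − 12 + 6Q = 0 gives Q = 4 (since 6·4^3 − 12·4^2 = 192).
min ATC = 192/4 + 27 − 12·4 + 3·4^2 = $75. That is the break-even price.
Between these two prices the firm operates at a loss; above $75 it earns a profit.

Shutdown price = $15; break-even price = $75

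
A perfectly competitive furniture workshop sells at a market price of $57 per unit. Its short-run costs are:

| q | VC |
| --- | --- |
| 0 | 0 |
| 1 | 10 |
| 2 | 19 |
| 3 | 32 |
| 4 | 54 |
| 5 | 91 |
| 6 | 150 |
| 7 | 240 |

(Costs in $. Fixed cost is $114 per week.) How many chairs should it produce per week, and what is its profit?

q = 5; profit = $80

Profit at each row (π = 57q − TC): q=0: -114; q=1: -67; q=2: -19; q=3: 25; q=4: 60; q=5: 80; q=6: 78; q=7: 45.
Profit is maximized at q = 5. AVC there is 91/5 = $18.20 ≤ P, so producing beats shutting down (which would give -$114).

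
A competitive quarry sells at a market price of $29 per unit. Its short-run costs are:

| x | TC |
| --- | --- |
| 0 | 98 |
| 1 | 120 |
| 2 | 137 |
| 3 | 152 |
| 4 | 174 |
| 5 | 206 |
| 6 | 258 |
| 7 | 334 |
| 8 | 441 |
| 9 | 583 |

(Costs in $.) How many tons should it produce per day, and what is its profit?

Tabulate TR − TC: x=0: -98; x=1: -91; x=2: -79; x=3: -65; x=4: -58; x=5: -61; x=6: -84; x=7: -131; x=8: -209; x=9: -322.
Profit is maximized at x = 4. AVC there is 76/4 = $19 ≤ P, so producing beats shutting down (which would give -$98).

x = 4; profit = -$58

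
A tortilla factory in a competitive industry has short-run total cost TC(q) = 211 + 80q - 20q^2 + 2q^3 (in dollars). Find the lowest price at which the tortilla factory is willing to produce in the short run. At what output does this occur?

Short-run supply begins at min AVC. From VC = 80q - 20q^2 + 2q^3, AVC = 80 - 20q + 2q^2.
At the minimum of AVC, MC = AVC. MC = 80 - 40q + 6q^2; setting MC = AVC gives 4q^2 - 20q = 0, so q = 5. min AVC = 30.
So the shutdown price is $30.

$30 per unit, at q = 5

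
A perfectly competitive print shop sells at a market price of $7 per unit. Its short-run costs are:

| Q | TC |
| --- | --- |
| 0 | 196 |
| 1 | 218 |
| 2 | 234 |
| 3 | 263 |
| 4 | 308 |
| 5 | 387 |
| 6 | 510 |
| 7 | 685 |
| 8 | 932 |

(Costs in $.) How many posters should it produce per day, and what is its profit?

Profit at each row (π = 7Q − TC): Q=0: -196; Q=1: -211; Q=2: -220; Q=3: -242; Q=4: -280; Q=5: -352; Q=6: -468; Q=7: -636; Q=8: -876.
Profit is highest at Q = 0. Equivalently, the lowest AVC in the table is 38/2 ≈ $19 at Q = 2, and P = $7 falls below it — price never covers variable cost, so the firm shuts down and loses only its fixed cost.

Q = 0 (shut down); profit = -$196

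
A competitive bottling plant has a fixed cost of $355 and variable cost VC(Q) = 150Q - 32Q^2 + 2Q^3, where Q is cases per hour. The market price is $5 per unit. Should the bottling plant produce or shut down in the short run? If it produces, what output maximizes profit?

Shut down

From TC, MC = TC'(Q) = 150 - 64Q + 6Q^2 and AVC = VC/Q = 150 - 32Q + 2Q^2.
AVC is minimized where dAVC/dQ = -32 + 4Q = 0, at Q = 8; min AVC = 150 - 32·8 + 2·8^2 = $22.
Since P = $5 < min AVC = $22, price fails to cover variable cost at any output.
Shutting down limits the loss to fixed cost, $355.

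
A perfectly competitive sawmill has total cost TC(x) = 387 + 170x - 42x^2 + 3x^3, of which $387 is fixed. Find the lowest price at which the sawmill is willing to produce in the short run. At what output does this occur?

Short-run supply begins at min AVC. From VC = 170x - 42x^2 + 3x^3, AVC = 170 - 42x + 3x^2.
dAVC/dx = -42 + 6x = 0 gives x = 7. min AVC = 170 - 42·7 + 3·7^2 = 23.
So the shutdown price is $23.

$23 per unit, at x = 7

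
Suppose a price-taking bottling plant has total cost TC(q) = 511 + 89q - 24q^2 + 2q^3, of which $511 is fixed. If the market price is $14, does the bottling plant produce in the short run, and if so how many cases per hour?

Shut down

Strip out fixed cost: VC = 89q - 24q^2 + 2q^3. Then AVC = 89 - 24q + 2q^2 and MC = 89 - 48q + 6q^2.
AVC is minimized where dAVC/dq = -24 + 4q = 0, at q = 6; min AVC = 89 - 24·6 + 2·6^2 = $17.
P = $14 lies below min AVC = $17; no output level covers variable cost.
Best response: produce nothing and absorb the $511 fixed cost.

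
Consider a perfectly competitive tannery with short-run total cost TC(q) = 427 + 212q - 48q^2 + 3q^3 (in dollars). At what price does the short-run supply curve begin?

Short-run supply begins at min AVC. From VC = 212q - 48q^2 + 3q^3, AVC = 212 - 48q + 3q^2.
dAVC/dq = -48 + 6q = 0 gives q = 8. min AVC = 212 - 48·8 + 3·8^2 = 20.
So the shutdown price is $20.

$20 per unit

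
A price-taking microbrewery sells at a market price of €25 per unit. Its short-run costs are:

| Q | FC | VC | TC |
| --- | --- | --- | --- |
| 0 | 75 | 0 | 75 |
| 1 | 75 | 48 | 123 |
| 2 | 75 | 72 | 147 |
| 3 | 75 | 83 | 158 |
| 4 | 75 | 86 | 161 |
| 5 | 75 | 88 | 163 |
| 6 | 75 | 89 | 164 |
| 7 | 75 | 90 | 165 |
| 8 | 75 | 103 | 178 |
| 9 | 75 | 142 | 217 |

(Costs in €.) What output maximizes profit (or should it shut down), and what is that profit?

Tabulate TR − TC: Q=0: -75; Q=1: -98; Q=2: -97; Q=3: -83; Q=4: -61; Q=5: -38; Q=6: -14; Q=7: 10; Q=8: 22; Q=9: 8.
Profit is maximized at Q = 8. AVC there is 103/8 = €12.88 ≤ P, so producing beats shutting down (which would give -€75).

Q = 8; profit = €22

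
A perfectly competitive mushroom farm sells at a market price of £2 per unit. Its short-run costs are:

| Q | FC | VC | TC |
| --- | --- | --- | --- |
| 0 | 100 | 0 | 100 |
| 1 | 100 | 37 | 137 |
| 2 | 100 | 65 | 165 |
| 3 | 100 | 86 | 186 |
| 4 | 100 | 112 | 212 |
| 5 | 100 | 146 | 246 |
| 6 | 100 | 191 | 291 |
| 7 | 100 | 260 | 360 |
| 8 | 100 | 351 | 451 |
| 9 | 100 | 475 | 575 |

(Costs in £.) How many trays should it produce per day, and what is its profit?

Compute π = P·Q − TC at each output: Q=0: -100; Q=1: -135; Q=2: -161; Q=3: -180; Q=4: -204; Q=5: -236; Q=6: -279; Q=7: -346; Q=8: -435; Q=9: -557.
Profit is highest at Q = 0. Equivalently, the lowest AVC in the table is 112/4 ≈ £28 at Q = 4, and P = £2 falls below it — price never covers variable cost, so the firm shuts down and loses only its fixed cost.

Q = 0 (shut down); profit = -£100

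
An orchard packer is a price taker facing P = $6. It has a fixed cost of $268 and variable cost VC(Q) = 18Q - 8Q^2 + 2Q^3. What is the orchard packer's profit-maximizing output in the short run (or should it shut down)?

Shut down

From TC, MC = TC'(Q) = 18 - 16Q + 6Q^2 and AVC = VC/Q = 18 - 8Q + 2Q^2.
AVC is minimized where dAVC/dQ = -8 + 4Q = 0, at Q = 2; min AVC = 18 - 8·2 + 2·2^2 = $10.
P = $6 lies below min AVC = $10; no output level covers variable cost.
Best response: produce nothing and absorb the $268 fixed cost.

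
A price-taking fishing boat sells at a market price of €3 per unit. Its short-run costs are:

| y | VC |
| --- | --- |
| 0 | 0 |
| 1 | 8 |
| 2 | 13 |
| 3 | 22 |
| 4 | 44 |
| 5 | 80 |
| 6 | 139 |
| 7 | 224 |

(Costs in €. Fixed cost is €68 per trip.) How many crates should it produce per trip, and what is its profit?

Profit at each row (π = 3y − TC): y=0: -68; y=1: -73; y=2: -75; y=3: -81; y=4: -100; y=5: -133; y=6: -189; y=7: -271.
Profit is highest at y = 0. Equivalently, the lowest AVC in the table is 13/2 ≈ €6.50 at y = 2, and P = €3 falls below it — price never covers variable cost, so the firm shuts down and loses only its fixed cost.

y = 0 (shut down); profit = -€68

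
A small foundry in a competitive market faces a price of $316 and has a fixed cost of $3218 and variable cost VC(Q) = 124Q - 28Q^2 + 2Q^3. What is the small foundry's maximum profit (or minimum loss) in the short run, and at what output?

Profit = -$338 at Q = 12

AVC = 124 - 28Q + 2Q^2 has its minimum $26 at Q = 7; price $316 clears that bar, so the firm operates.
MC = 124 - 56Q + 6Q^2. Setting P = MC and taking the root on the rising branch gives Q* = 12.
TR = 316·12 = 3792. TC = 3218 + 912 = 4130. Profit = 3792 − 4130 = -$338.
Shutting down would mean losing the fixed cost of $3218, so operating at a loss of $338 is better by $2880.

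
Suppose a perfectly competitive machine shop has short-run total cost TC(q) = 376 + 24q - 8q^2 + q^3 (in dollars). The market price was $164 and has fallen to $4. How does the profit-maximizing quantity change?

Output falls from 10 to 0 (the firm shuts down)

MC = 24 - 16q + 3q^2; the shutdown threshold is min AVC = $8 (at q = 4).
At P = $164 ≥ min AVC, set P = MC on the rising branch: q = 10.
At P = $4 < min AVC = $8, price no longer covers variable cost at any output, so the firm shuts down: q = 0.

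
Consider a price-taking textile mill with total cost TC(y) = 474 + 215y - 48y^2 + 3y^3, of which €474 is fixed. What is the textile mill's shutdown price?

€23 per unit

The shutdown price is the minimum of AVC. VC = 215y - 48y^2 + 3y^3, so AVC = 215 - 48y + 3y^2.
At the minimum of AVC, MC = AVC. MC = 215 - 96y + 9y^2; setting MC = AVC gives 6y^2 - 48y = 0, so y = 8. min AVC = 23.
So the shutdown price is €23.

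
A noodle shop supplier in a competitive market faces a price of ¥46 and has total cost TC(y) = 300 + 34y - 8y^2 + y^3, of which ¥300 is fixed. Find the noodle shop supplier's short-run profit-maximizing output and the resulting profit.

Profit = -¥156 at y = 6

AVC = 34 - 8y + y^2 has its minimum ¥18 at y = 4; price ¥46 clears that bar, so the firm operates.
MC = 34 - 16y + 3y^2. Setting P = MC and taking the root on the rising branch gives y* = 6.
TR = 46·6 = 276. TC = 300 + 132 = 432. Profit = 276 − 432 = -¥156.
By producing, the firm covers all variable cost plus ¥144 of fixed cost; shutting down would lose the full ¥300.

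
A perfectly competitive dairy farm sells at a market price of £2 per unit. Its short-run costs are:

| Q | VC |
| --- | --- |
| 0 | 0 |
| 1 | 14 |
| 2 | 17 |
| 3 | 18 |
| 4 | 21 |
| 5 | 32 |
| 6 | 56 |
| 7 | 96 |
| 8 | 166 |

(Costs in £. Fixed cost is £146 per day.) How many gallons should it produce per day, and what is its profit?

Q = 0 (shut down); profit = -£146

Profit at each row (π = 2Q − TC): Q=0: -146; Q=1: -158; Q=2: -159; Q=3: -158; Q=4: -159; Q=5: -168; Q=6: -190; Q=7: -228; Q=8: -296.
Profit is highest at Q = 0. Equivalently, the lowest AVC in the table is 21/4 ≈ £5.25 at Q = 4, and P = £2 falls below it — price never covers variable cost, so the firm shuts down and loses only its fixed cost.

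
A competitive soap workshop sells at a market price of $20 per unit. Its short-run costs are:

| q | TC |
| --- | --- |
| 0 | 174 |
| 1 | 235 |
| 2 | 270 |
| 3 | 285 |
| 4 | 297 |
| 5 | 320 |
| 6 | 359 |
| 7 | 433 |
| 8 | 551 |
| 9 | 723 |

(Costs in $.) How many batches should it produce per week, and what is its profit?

Profit at each row (π = 20q − TC): q=0: -174; q=1: -215; q=2: -230; q=3: -225; q=4: -217; q=5: -220; q=6: -239; q=7: -293; q=8: -391; q=9: -543.
Profit is highest at q = 0. Equivalently, the lowest AVC in the table is 146/5 ≈ $29.20 at q = 5, and P = $20 falls below it — price never covers variable cost, so the firm shuts down and loses only its fixed cost.

q = 0 (shut down); profit = -$174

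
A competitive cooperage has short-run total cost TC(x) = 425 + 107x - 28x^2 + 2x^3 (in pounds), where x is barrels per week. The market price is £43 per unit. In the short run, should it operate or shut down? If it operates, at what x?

Produce at x = 8

Strip out fixed cost: VC = 107x - 28x^2 + 2x^3. Then AVC = 107 - 28x + 2x^2 and MC = 107 - 56x + 6x^2.
AVC is minimized where dAVC/dx = -28 + 4x = 0, at x = 7; min AVC = 107 - 28·7 + 2·7^2 = £9.
Because £43 ≥ £9, revenue can cover variable cost; the firm operates.
P = MC gives 64 - 56x + 6x^2 = 0, with roots 4/3 and 8. Take the larger (rising MC): x* = 8.
Check: AVC at x = 8 is £11 ≤ P, so revenue covers variable cost.
Profit = P·x − TC = 43·8 − 513 = -£169, a loss, but smaller than the £425 fixed cost the firm would lose by shutting down.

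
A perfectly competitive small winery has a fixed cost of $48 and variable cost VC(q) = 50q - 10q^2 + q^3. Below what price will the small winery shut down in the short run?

The firm shuts down when price falls below the minimum of average variable cost. AVC = VC/q = 50 - 10q + q^2.
dAVC/dq = -10 + 2q = 0 gives q = 5. min AVC = 50 - 10·5 + 5^2 = 25.
So the shutdown price is $25.

$25 per unit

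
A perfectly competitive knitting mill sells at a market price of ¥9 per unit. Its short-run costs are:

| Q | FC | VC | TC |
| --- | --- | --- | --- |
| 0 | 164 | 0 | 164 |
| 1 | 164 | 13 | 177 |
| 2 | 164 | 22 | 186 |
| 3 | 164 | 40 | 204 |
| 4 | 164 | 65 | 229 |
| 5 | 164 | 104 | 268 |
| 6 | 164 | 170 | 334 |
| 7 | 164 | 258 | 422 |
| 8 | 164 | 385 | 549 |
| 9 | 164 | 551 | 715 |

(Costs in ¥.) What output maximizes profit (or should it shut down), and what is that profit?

Compute π = P·Q − TC at each output: Q=0: -164; Q=1: -168; Q=2: -168; Q=3: -177; Q=4: -193; Q=5: -223; Q=6: -280; Q=7: -359; Q=8: -477; Q=9: -634.
Profit is highest at Q = 0. Equivalently, the lowest AVC in the table is 22/2 ≈ ¥11 at Q = 2, and P = ¥9 falls below it — price never covers variable cost, so the firm shuts down and loses only its fixed cost.

Q = 0 (shut down); profit = -¥164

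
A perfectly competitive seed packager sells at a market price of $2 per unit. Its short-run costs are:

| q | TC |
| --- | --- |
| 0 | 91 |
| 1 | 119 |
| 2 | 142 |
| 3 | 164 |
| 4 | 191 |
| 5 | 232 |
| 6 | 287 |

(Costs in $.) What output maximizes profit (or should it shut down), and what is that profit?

Tabulate TR − TC: q=0: -91; q=1: -117; q=2: -138; q=3: -158; q=4: -183; q=5: -222; q=6: -275.
Profit is highest at q = 0. Equivalently, the lowest AVC in the table is 73/3 ≈ $24.33 at q = 3, and P = $2 falls below it — price never covers variable cost, so the firm shuts down and loses only its fixed cost.

q = 0 (shut down); profit = -$91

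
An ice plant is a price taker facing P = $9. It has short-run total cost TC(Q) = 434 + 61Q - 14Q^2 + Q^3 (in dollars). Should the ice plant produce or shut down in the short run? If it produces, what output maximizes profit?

From TC, MC = TC'(Q) = 61 - 28Q + 3Q^2 and AVC = VC/Q = 61 - 14Q + Q^2.
AVC hits its minimum where MC = AVC, at Q = 7, giving min AVC = 61 - 14·7 + 7^2 = $12.
With P < min AVC ($9 < $12), every unit sold adds to the loss.
Best response: produce nothing and absorb the $434 fixed cost.

Shut down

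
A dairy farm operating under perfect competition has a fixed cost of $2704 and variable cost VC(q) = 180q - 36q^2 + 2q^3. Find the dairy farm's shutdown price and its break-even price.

Shutdown price = min AVC. AVC = 180 - 36q + 2q^2, with vertex at q = 9 and minimum $18.
ATC = 2704/q + 180 - 36q + 2q^2. Setting dATC/dq = −2704/q^2 − 36 + 4q = 0 gives q = 13 (since 4·13^3 − 36·13^2 = 2704).
min ATC = 2704/13 + 180 − 36·13 + 2·13^2 = $258. That is the break-even price.
Between these two prices the firm operates at a loss; above $258 it earns a profit.

Shutdown price = $18; break-even price = $258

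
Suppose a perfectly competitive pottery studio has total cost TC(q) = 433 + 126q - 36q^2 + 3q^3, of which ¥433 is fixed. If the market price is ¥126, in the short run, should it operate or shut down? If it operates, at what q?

Strip out fixed cost: VC = 126q - 36q^2 + 3q^3. Then AVC = 126 - 36q + 3q^2 and MC = 126 - 72q + 9q^2.
AVC hits its minimum where MC = AVC, at q = 6, giving min AVC = 126 - 36·6 + 3·6^2 = ¥18.
Because ¥126 ≥ ¥18, revenue can cover variable cost; the firm operates.
P = MC gives -72q + 9q^2 = 0, with roots 0 and 8. Take the larger (rising MC): q* = 8.
Check: AVC at q = 8 is ¥30 ≤ P, so revenue covers variable cost.
Profit = P·q − TC = 126·8 − 673 = ¥335.

Produce at q = 8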